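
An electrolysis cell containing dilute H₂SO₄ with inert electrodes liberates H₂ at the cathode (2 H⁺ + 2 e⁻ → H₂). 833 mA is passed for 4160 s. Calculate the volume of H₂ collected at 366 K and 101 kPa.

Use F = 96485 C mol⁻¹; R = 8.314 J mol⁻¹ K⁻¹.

0.541 L

Q = I·t = 0.8330 A × 4160.0 s = 3465 C.
n(e⁻) = Q/F = 3465 / 96485 = 0.03592 mol.
2 electrons are transferred per H₂ molecule, so n(H₂) = 0.03592 / 2 = 0.01796 mol.
V = nRT/P = (0.01796 × 8.314 × 366) / (101 × 10³ Pa) = 5.41 × 10⁻⁴ m³ = 0.541 L.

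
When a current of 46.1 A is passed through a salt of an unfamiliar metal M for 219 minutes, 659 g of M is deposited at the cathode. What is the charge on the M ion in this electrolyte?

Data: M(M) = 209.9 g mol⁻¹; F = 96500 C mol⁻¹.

Q = I·t = 46.10 A × 13140 s = 605800 C, so n(e⁻) = 605800/96500 = 6.277 mol.
n(M) deposited = 659 / 209.9 = 3.140 mol.
Electrons per atom = n(e⁻)/n(M) = 6.277 / 3.140 = 2.00 ≈ 2, so the ion is M²⁺.

+2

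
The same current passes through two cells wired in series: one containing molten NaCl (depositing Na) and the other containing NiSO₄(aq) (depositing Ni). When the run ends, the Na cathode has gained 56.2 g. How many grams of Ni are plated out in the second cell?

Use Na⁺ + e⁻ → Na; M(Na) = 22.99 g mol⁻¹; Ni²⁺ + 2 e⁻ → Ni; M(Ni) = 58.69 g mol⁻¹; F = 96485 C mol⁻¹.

n(Na) = 56.2 / 22.99 = 2.445 mol.
Since Na⁺ + e⁻ → Na, n(e⁻) passed = 1 × 2.445 = 2.445 mol.
Cells in series carry the same charge, so the same 2.445 mol of electrons passes through cell 2.
Ni²⁺ + 2 e⁻ → Ni, so n(Ni) = 2.445 / 2 = 1.222 mol.
m(Ni) = 1.222 × 58.69 = 71.7 g.

71.7 g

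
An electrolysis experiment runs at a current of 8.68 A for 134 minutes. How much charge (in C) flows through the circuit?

69800 C

Q = I·t = 8.680 A × 8040.0 s = 69800 C.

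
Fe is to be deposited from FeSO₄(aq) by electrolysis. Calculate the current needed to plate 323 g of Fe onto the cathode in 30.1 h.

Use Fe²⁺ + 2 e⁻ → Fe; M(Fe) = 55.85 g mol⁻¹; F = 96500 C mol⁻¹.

n(Fe) = 323 / 55.85 = 5.783 mol.
n(e⁻) = 2 × 5.783 = 11.57 mol.
Q = n(e⁻)·F = 11.57 × 96500 = 1116000 C.
I = Q/t = 1116000 / 108360 s = 10.3 A.

10.3 A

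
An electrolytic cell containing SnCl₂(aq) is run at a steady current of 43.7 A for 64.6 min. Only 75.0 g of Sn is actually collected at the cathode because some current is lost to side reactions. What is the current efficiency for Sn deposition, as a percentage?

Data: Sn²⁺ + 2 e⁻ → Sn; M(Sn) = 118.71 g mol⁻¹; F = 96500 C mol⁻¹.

72.0 %

Q = I·t = 43.70 × 3876.0 = 169400 C; n(e⁻) = 169400/96500 = 1.755 mol.
Theoretical n(Sn) = n(e⁻)/2 = 0.8776 mol, i.e. m_theo = 0.8776 × 118.71 = 104.2 g.
Efficiency = m_actual / m_theo = 75.0 / 104.2 = 72.0 %.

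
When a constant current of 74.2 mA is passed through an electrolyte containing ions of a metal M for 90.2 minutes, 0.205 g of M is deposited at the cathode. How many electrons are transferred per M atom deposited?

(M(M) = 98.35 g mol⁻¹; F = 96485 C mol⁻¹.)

2

Q = I·t = 0.07420 A × 5412.0 s = 401.6 C, so n(e⁻) = 401.6/96485 = 0.004162 mol.
n(M) deposited = 0.205 / 98.35 = 0.002084 mol.
Electrons per atom = n(e⁻)/n(M) = 0.004162 / 0.002084 = 2.00 ≈ 2, so the ion is M²⁺.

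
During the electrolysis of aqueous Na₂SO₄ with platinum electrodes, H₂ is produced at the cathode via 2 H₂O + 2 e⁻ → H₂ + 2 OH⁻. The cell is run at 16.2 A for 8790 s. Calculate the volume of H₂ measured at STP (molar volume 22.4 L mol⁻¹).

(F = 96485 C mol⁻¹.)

16.5 L

Q = I·t = 16.20 A × 8790.0 s = 142400 C.
n(e⁻) = Q/F = 142400 / 96485 = 1.476 mol.
2 electrons are transferred per H₂ molecule, so n(H₂) = 1.476 / 2 = 0.7379 mol.
V = n × V_m = 0.7379 × 22.4 = 16.5 L.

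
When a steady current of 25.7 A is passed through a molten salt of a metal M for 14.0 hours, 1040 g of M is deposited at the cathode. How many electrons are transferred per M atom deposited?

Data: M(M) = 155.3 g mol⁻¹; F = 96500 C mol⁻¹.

Q = I·t = 25.70 A × 50400 s = 1295000 C, so n(e⁻) = 1295000/96500 = 13.42 mol.
n(M) deposited = 1040 / 155.3 = 6.697 mol.
Electrons per atom = n(e⁻)/n(M) = 13.42 / 6.697 = 2.00 ≈ 2, so the ion is M²⁺.

2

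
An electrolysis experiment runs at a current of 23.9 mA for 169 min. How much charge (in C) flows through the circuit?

Q = I·t = 0.02390 A × 10140 s = 242 C.

242 C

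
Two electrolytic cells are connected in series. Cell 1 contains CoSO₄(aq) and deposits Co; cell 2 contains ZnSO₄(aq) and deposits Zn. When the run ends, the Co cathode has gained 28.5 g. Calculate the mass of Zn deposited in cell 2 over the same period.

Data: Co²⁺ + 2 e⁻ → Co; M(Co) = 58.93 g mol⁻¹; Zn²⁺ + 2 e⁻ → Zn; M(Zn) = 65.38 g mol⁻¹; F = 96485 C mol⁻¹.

n(Co) = 28.5 / 58.93 = 0.4836 mol.
Since Co²⁺ + 2 e⁻ → Co, n(e⁻) passed = 2 × 0.4836 = 0.9672 mol.
Cells in series carry the same charge, so the same 0.9672 mol of electrons passes through cell 2.
Zn²⁺ + 2 e⁻ → Zn, so n(Zn) = 0.9672 / 2 = 0.4836 mol.
m(Zn) = 0.4836 × 65.38 = 31.6 g.

31.6 g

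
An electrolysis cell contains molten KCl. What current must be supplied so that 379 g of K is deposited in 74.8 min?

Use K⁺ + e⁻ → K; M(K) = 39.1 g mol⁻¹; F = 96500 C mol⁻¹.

208 A

n(K) = 379 / 39.1 = 9.693 mol.
n(e⁻) = 1 × 9.693 = 9.693 mol.
Q = n(e⁻)·F = 9.693 × 96500 = 935400 C.
I = Q/t = 935400 / 4488.0 s = 208 A.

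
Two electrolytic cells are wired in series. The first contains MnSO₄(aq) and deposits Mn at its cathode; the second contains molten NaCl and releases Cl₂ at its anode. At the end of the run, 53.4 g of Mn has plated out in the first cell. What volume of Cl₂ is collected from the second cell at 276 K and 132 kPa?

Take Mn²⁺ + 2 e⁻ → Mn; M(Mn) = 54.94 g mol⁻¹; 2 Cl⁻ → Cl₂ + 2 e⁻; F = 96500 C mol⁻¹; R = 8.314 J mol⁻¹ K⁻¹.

n(Mn) = 53.4 / 54.94 = 0.9720 mol, so n(e⁻) = 2 × 0.9720 = 1.944 mol.
The cells are in series, so the same 1.944 mol of electrons passes through the second cell.
2 Cl⁻ → Cl₂ + 2 e⁻ — 2 mol e⁻ per mol Cl₂, so n(Cl₂) = 1.944/2 = 0.9720 mol.
V = nRT/P = (0.9720 × 8.314 × 276) / (132 × 10³) = 0.0169 m³ = 16.9 L.

16.9 L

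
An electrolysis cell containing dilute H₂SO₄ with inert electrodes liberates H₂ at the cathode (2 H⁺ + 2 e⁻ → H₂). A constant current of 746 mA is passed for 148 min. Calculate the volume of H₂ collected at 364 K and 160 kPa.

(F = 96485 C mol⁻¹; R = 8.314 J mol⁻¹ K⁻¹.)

Q = I·t = 0.7460 A × 8880.0 s = 6624 C.
n(e⁻) = Q/F = 6624 / 96485 = 0.06866 mol.
2 electrons are transferred per H₂ molecule, so n(H₂) = 0.06866 / 2 = 0.03433 mol.
V = nRT/P = (0.03433 × 8.314 × 364) / (160 × 10³ Pa) = 6.49 × 10⁻⁴ m³ = 0.649 L.

0.649 L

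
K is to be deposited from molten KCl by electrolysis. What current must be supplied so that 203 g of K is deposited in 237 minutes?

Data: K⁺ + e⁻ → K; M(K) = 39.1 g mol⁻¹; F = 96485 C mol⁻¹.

35.2 A

n(K) = 203 / 39.1 = 5.192 mol.
n(e⁻) = 1 × 5.192 = 5.192 mol.
Q = n(e⁻)·F = 5.192 × 96485 = 500900 C.
I = Q/t = 500900 / 14220 s = 35.2 A.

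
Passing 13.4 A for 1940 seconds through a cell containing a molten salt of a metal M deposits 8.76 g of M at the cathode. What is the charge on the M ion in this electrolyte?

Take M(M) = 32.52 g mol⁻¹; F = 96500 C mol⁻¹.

Q = I·t = 13.40 A × 1940.0 s = 26000 C, so n(e⁻) = 26000/96500 = 0.2694 mol.
n(M) deposited = 8.76 / 32.52 = 0.2694 mol.
Electrons per atom = n(e⁻)/n(M) = 0.2694 / 0.2694 = 1.00 ≈ 1, so the ion is M⁺.

+1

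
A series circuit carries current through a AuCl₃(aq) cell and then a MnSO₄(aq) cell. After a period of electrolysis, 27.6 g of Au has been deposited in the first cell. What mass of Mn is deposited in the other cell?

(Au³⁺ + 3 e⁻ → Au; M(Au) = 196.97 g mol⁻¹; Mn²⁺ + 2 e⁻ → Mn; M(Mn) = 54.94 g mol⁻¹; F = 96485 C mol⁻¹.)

11.5 g

n(Au) = 27.6 / 196.97 = 0.1401 mol.
Since Au³⁺ + 3 e⁻ → Au, n(e⁻) passed = 3 × 0.1401 = 0.4204 mol.
Cells in series carry the same charge, so the same 0.4204 mol of electrons passes through cell 2.
Mn²⁺ + 2 e⁻ → Mn, so n(Mn) = 0.4204 / 2 = 0.2102 mol.
m(Mn) = 0.2102 × 54.94 = 11.5 g.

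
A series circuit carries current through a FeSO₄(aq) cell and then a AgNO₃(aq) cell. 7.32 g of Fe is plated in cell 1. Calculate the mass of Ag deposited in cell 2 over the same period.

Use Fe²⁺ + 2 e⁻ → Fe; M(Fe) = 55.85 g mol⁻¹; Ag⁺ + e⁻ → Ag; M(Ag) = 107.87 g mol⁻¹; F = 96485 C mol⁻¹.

n(Fe) = 7.32 / 55.85 = 0.1311 mol.
Since Fe²⁺ + 2 e⁻ → Fe, n(e⁻) passed = 2 × 0.1311 = 0.2621 mol.
Cells in series carry the same charge, so the same 0.2621 mol of electrons passes through cell 2.
Ag⁺ + e⁻ → Ag, so n(Ag) = 0.2621 / 1 = 0.2621 mol.
m(Ag) = 0.2621 × 107.87 = 28.3 g.

28.3 g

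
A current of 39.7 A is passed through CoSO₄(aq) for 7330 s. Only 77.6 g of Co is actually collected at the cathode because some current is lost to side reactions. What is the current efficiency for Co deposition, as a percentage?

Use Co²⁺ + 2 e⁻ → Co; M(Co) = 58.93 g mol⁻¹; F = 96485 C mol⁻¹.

Q = I·t = 39.70 × 7330.0 = 291000 C; n(e⁻) = 291000/96485 = 3.016 mol.
Theoretical n(Co) = n(e⁻)/2 = 1.508 mol, i.e. m_theo = 1.508 × 58.93 = 88.87 g.
Efficiency = m_actual / m_theo = 77.6 / 88.87 = 87.3 %.

87.3 %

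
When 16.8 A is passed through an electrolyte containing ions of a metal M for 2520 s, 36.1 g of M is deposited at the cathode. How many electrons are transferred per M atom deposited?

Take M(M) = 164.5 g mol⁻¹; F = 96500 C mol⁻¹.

Q = I·t = 16.80 A × 2520.0 s = 42340 C, so n(e⁻) = 42340/96500 = 0.4387 mol.
n(M) deposited = 36.1 / 164.5 = 0.2195 mol.
Electrons per atom = n(e⁻)/n(M) = 0.4387 / 0.2195 = 2.00 ≈ 2, so the ion is M²⁺.

2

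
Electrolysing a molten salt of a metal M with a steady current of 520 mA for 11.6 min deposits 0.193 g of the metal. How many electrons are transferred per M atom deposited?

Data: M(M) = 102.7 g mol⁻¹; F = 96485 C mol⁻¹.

2

Q = I·t = 0.5200 A × 696.00 s = 361.9 C, so n(e⁻) = 361.9/96485 = 0.003751 mol.
n(M) deposited = 0.193 / 102.7 = 0.001879 mol.
Electrons per atom = n(e⁻)/n(M) = 0.003751 / 0.001879 = 2.00 ≈ 2, so the ion is M²⁺.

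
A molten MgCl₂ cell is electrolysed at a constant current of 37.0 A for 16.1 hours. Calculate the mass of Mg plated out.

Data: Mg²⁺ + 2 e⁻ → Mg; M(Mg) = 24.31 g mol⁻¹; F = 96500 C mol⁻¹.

270 g

Q = I·t = 37.00 A × 57960 s = 2145000 C.
n(e⁻) = Q/F = 2145000 / 96500 = 22.22 mol.
Mg²⁺ + 2 e⁻ → Mg, so n(Mg) = n(e⁻)/2 = 11.11 mol.
m = n·M = 11.11 × 24.31 = 270 g.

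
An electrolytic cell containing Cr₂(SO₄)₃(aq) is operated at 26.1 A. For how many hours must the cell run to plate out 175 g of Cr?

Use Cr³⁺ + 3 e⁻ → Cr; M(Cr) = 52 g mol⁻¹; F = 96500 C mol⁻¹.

10.4 h

n(Cr) = m/M = 175 / 52 = 3.365 mol.
Each Cr atom requires 3 electrons, so n(e⁻) = 3 × 3.365 = 10.10 mol.
Q = n(e⁻)·F = 10.10 × 96500 = 974300 C.
t = Q/I = 974300 / 26.10 A = 37330 s = 10.4 h.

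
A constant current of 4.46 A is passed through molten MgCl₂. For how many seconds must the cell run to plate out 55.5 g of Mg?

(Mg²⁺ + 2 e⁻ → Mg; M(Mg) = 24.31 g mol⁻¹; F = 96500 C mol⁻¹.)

n(Mg) = m/M = 55.5 / 24.31 = 2.283 mol.
Each Mg atom requires 2 electrons, so n(e⁻) = 2 × 2.283 = 4.566 mol.
Q = n(e⁻)·F = 4.566 × 96500 = 440600 C.
t = Q/I = 440600 / 4.460 A = 98790 s.

98800 s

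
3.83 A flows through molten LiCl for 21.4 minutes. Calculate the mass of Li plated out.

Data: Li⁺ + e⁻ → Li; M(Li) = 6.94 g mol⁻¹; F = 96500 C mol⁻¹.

Q = I·t = 3.830 A × 1284.0 s = 4918 C.
n(e⁻) = Q/F = 4918 / 96500 = 0.05096 mol.
Li⁺ + e⁻ → Li, so n(Li) = n(e⁻)/1 = 0.05096 mol.
m = n·M = 0.05096 × 6.94 = 0.354 g.

0.354 g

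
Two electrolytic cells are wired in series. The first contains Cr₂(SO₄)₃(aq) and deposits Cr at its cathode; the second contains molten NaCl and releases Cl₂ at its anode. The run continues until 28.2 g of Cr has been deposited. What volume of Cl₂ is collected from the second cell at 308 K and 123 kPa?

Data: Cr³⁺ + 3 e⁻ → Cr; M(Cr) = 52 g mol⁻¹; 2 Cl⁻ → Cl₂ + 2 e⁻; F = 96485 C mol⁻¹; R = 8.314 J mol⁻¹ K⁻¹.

16.9 L

n(Cr) = 28.2 / 52 = 0.5423 mol, so n(e⁻) = 3 × 0.5423 = 1.627 mol.
The cells are in series, so the same 1.627 mol of electrons passes through the second cell.
2 Cl⁻ → Cl₂ + 2 e⁻ — 2 mol e⁻ per mol Cl₂, so n(Cl₂) = 1.627/2 = 0.8135 mol.
V = nRT/P = (0.8135 × 8.314 × 308) / (123 × 10³) = 0.0169 m³ = 16.9 L.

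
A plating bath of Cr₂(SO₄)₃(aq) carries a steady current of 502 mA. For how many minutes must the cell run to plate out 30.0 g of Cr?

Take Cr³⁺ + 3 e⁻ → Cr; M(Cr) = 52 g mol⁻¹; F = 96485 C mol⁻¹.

5540 min

n(Cr) = m/M = 30.0 / 52 = 0.5769 mol.
Each Cr atom requires 3 electrons, so n(e⁻) = 3 × 0.5769 = 1.731 mol.
Q = n(e⁻)·F = 1.731 × 96485 = 167000 C.
t = Q/I = 167000 / 0.5020 A = 332700 s = 5540 min.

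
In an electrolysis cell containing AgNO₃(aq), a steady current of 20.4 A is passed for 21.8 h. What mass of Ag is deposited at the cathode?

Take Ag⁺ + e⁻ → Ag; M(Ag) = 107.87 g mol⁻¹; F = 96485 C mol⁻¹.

Q = I·t = 20.40 A × 78480 s = 1601000 C.
n(e⁻) = Q/F = 1601000 / 96485 = 16.59 mol.
Ag⁺ + e⁻ → Ag, so n(Ag) = n(e⁻)/1 = 16.59 mol.
m = n·M = 16.59 × 107.87 = 1790 g.

1790 g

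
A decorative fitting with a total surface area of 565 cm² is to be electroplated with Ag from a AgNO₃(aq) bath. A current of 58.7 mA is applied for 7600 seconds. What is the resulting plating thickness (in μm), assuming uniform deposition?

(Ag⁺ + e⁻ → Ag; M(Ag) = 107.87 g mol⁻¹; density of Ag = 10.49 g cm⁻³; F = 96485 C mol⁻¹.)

Q = I·t = 0.05870 × 7600.0 = 446.1 C; n(e⁻) = 0.004624 mol.
n(Ag) = n(e⁻)/1 = 0.004624 mol, so m = 0.004624 × 107.87 = 0.4988 g.
Volume = m/ρ = 0.4988 / 10.49 = 0.04755 cm³.
Thickness = V/A = 0.04755 / 565 = 8.42 × 10⁻⁵ cm = 0.842 μm.

0.842 μm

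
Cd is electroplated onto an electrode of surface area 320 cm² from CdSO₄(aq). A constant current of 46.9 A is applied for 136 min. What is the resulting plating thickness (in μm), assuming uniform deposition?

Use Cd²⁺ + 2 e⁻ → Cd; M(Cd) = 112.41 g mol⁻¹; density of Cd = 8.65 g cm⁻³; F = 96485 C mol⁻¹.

Q = I·t = 46.90 × 8160.0 = 382700 C; n(e⁻) = 3.966 mol.
n(Cd) = n(e⁻)/2 = 1.983 mol, so m = 1.983 × 112.41 = 222.9 g.
Volume = m/ρ = 222.9 / 8.65 = 25.77 cm³.
Thickness = V/A = 25.77 / 320 = 0.0805 cm = 805 μm.

805 μm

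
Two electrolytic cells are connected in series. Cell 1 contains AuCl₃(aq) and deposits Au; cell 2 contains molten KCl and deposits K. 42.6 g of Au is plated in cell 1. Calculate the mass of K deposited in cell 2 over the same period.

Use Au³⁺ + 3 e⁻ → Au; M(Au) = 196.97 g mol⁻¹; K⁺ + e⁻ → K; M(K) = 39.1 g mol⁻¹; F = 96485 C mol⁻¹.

25.4 g

n(Au) = 42.6 / 196.97 = 0.2163 mol.
Since Au³⁺ + 3 e⁻ → Au, n(e⁻) passed = 3 × 0.2163 = 0.6488 mol.
Cells in series carry the same charge, so the same 0.6488 mol of electrons passes through cell 2.
K⁺ + e⁻ → K, so n(K) = 0.6488 / 1 = 0.6488 mol.
m(K) = 0.6488 × 39.1 = 25.4 g.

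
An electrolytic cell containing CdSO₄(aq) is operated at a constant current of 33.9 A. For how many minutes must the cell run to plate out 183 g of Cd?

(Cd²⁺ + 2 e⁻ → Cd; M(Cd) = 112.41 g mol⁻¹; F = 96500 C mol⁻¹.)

n(Cd) = m/M = 183 / 112.41 = 1.628 mol.
Each Cd atom requires 2 electrons, so n(e⁻) = 2 × 1.628 = 3.256 mol.
Q = n(e⁻)·F = 3.256 × 96500 = 314200 C.
t = Q/I = 314200 / 33.90 A = 9268 s = 154 min.

154 min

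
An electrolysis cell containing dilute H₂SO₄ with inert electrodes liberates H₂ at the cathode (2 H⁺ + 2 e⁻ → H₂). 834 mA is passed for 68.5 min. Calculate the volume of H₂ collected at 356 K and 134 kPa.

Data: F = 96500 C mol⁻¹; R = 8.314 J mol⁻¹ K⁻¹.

Q = I·t = 0.8340 A × 4110.0 s = 3428 C.
n(e⁻) = Q/F = 3428 / 96500 = 0.03552 mol.
2 electrons are transferred per H₂ molecule, so n(H₂) = 0.03552 / 2 = 0.01776 mol.
V = nRT/P = (0.01776 × 8.314 × 356) / (134 × 10³ Pa) = 3.92 × 10⁻⁴ m³ = 0.392 L.

0.392 L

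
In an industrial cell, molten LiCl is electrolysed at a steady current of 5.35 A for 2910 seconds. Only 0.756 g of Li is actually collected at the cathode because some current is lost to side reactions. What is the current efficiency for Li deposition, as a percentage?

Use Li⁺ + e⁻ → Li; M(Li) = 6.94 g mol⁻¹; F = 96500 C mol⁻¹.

Q = I·t = 5.350 × 2910.0 = 15570 C; n(e⁻) = 15570/96500 = 0.1613 mol.
Theoretical n(Li) = n(e⁻)/1 = 0.1613 mol, i.e. m_theo = 0.1613 × 6.94 = 1.120 g.
Efficiency = m_actual / m_theo = 0.756 / 1.120 = 67.5 %.

67.5 %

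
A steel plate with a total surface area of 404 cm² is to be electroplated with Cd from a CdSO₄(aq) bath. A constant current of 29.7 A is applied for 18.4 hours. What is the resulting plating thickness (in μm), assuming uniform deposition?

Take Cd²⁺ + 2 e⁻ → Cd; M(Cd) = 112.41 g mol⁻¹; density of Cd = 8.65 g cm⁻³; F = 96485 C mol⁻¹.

3280 μm

Q = I·t = 29.70 × 66240 = 1967000 C; n(e⁻) = 20.39 mol.
n(Cd) = n(e⁻)/2 = 10.19 mol, so m = 10.19 × 112.41 = 1146 g.
Volume = m/ρ = 1146 / 8.65 = 132.5 cm³.
Thickness = V/A = 132.5 / 404 = 0.328 cm = 3280 μm.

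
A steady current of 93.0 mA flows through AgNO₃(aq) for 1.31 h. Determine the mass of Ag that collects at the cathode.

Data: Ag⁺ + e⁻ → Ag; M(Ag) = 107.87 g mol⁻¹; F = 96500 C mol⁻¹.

0.490 g

Q = I·t = 0.09300 A × 4716.0 s = 438.6 C.
n(e⁻) = Q/F = 438.6 / 96500 = 0.004545 mol.
Ag⁺ + e⁻ → Ag, so n(Ag) = n(e⁻)/1 = 0.004545 mol.
m = n·M = 0.004545 × 107.87 = 0.490 g.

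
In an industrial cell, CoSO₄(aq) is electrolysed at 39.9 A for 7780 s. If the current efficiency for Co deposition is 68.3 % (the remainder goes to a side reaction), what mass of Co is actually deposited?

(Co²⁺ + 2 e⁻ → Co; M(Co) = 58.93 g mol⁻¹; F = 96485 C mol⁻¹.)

64.7 g

Q = I·t = 39.90 × 7780.0 = 310400 C.
n(e⁻) = 310400/96485 = 3.217 mol; theoretically n(Co) = 3.217/2 = 1.609 mol, m_theo = 94.80 g.
At 68.3 % efficiency, m_actual = 0.683 × 94.80 = 64.7 g.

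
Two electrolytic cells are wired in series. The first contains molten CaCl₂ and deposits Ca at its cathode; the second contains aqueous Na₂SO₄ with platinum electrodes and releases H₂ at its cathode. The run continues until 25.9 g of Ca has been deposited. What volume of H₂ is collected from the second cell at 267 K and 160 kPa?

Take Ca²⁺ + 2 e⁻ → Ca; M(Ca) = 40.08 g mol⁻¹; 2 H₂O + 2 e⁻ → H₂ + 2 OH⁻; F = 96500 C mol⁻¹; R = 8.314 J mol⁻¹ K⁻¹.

8.97 L

n(Ca) = 25.9 / 40.08 = 0.6462 mol, so n(e⁻) = 2 × 0.6462 = 1.292 mol.
The cells are in series, so the same 1.292 mol of electrons passes through the second cell.
2 H₂O + 2 e⁻ → H₂ + 2 OH⁻ — 2 mol e⁻ per mol H₂, so n(H₂) = 1.292/2 = 0.6462 mol.
V = nRT/P = (0.6462 × 8.314 × 267) / (160 × 10³) = 0.00897 m³ = 8.97 L.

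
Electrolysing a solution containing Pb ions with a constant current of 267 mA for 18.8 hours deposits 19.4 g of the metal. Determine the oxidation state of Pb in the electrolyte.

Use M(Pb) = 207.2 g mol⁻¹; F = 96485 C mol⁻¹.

Q = I·t = 0.2670 A × 67680 s = 18070 C, so n(e⁻) = 18070/96485 = 0.1873 mol.
n(Pb) deposited = 19.4 / 207.2 = 0.09363 mol.
Electrons per atom = n(e⁻)/n(Pb) = 0.1873 / 0.09363 = 2.00 ≈ 2, so the ion is Pb²⁺.

+2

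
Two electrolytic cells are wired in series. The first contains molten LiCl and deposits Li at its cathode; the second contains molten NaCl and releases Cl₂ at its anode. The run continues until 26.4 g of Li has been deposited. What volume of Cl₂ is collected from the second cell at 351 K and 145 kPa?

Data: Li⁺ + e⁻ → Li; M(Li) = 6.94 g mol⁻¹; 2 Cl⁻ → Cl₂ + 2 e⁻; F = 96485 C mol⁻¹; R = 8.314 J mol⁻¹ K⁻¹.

38.3 L

n(Li) = 26.4 / 6.94 = 3.804 mol, so n(e⁻) = 1 × 3.804 = 3.804 mol.
The cells are in series, so the same 3.804 mol of electrons passes through the second cell.
2 Cl⁻ → Cl₂ + 2 e⁻ — 2 mol e⁻ per mol Cl₂, so n(Cl₂) = 3.804/2 = 1.902 mol.
V = nRT/P = (1.902 × 8.314 × 351) / (145 × 10³) = 0.0383 m³ = 38.3 L.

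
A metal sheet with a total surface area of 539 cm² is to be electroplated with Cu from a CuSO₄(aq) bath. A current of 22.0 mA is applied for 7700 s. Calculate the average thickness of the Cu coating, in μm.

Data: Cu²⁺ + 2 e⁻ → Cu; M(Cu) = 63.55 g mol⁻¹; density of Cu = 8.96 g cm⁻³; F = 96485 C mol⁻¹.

0.116 μm

Q = I·t = 0.02200 × 7700.0 = 169.4 C; n(e⁻) = 0.001756 mol.
n(Cu) = n(e⁻)/2 = 0.0008779 mol, so m = 0.0008779 × 63.55 = 0.05579 g.
Volume = m/ρ = 0.05579 / 8.96 = 0.006226 cm³.
Thickness = V/A = 0.006226 / 539 = 1.16 × 10⁻⁵ cm = 0.116 μm.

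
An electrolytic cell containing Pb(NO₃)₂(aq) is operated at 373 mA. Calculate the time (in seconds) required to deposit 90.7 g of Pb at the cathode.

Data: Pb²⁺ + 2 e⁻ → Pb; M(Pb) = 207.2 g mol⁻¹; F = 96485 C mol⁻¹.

2.26 × 10⁵ s

n(Pb) = m/M = 90.7 / 207.2 = 0.4377 mol.
Each Pb atom requires 2 electrons, so n(e⁻) = 2 × 0.4377 = 0.8755 mol.
Q = n(e⁻)·F = 0.8755 × 96485 = 84470 C.
t = Q/I = 84470 / 0.3730 A = 226500 s.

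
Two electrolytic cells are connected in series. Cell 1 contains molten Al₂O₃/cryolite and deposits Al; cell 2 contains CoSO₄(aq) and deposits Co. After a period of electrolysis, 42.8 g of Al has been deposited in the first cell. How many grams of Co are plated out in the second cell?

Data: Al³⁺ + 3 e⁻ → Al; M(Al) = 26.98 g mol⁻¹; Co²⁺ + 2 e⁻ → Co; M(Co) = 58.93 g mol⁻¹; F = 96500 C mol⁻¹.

n(Al) = 42.8 / 26.98 = 1.586 mol.
Since Al³⁺ + 3 e⁻ → Al, n(e⁻) passed = 3 × 1.586 = 4.759 mol.
Cells in series carry the same charge, so the same 4.759 mol of electrons passes through cell 2.
Co²⁺ + 2 e⁻ → Co, so n(Co) = 4.759 / 2 = 2.380 mol.
m(Co) = 2.380 × 58.93 = 140 g.

140 g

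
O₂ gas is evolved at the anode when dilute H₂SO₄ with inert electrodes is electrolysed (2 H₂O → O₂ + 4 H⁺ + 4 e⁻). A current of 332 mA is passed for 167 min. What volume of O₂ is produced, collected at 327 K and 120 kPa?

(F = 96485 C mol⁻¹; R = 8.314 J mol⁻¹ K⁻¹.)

0.195 L

Q = I·t = 0.3320 A × 10020 s = 3327 C.
n(e⁻) = Q/F = 3327 / 96485 = 0.03448 mol.
4 electrons are transferred per O₂ molecule, so n(O₂) = 0.03448 / 4 = 0.008620 mol.
V = nRT/P = (0.008620 × 8.314 × 327) / (120 × 10³ Pa) = 1.95 × 10⁻⁴ m³ = 0.195 L.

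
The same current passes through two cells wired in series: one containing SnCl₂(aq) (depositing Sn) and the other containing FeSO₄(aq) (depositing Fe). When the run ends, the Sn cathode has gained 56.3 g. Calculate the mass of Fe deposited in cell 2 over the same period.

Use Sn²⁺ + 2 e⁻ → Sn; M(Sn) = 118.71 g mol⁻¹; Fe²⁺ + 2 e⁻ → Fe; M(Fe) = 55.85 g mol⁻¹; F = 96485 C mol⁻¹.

26.5 g

n(Sn) = 56.3 / 118.71 = 0.4743 mol.
Since Sn²⁺ + 2 e⁻ → Sn, n(e⁻) passed = 2 × 0.4743 = 0.9485 mol.
Cells in series carry the same charge, so the same 0.9485 mol of electrons passes through cell 2.
Fe²⁺ + 2 e⁻ → Fe, so n(Fe) = 0.9485 / 2 = 0.4743 mol.
m(Fe) = 0.4743 × 55.85 = 26.5 g.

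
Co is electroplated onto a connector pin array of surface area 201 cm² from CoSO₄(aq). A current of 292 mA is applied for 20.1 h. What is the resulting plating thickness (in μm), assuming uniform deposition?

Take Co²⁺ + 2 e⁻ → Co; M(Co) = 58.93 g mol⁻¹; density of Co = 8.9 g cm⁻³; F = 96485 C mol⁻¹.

36.1 μm

Q = I·t = 0.2920 × 72360 = 21130 C; n(e⁻) = 0.2190 mol.
n(Co) = n(e⁻)/2 = 0.1095 mol, so m = 0.1095 × 58.93 = 6.453 g.
Volume = m/ρ = 6.453 / 8.9 = 0.7250 cm³.
Thickness = V/A = 0.7250 / 201 = 0.00361 cm = 36.1 μm.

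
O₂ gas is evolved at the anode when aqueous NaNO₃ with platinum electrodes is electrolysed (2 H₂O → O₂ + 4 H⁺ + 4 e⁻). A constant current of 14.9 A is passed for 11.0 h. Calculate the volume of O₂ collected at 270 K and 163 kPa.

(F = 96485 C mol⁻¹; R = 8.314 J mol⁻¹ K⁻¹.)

Q = I·t = 14.90 A × 39600 s = 590000 C.
n(e⁻) = Q/F = 590000 / 96485 = 6.115 mol.
4 electrons are transferred per O₂ molecule, so n(O₂) = 6.115 / 4 = 1.529 mol.
V = nRT/P = (1.529 × 8.314 × 270) / (163 × 10³ Pa) = 0.0211 m³ = 21.1 L.

21.1 L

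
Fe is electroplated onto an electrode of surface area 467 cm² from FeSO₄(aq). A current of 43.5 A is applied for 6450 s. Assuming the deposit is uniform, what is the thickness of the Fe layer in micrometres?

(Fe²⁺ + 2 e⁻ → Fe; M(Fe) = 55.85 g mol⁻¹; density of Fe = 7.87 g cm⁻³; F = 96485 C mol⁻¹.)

Q = I·t = 43.50 × 6450.0 = 280600 C; n(e⁻) = 2.908 mol.
n(Fe) = n(e⁻)/2 = 1.454 mol, so m = 1.454 × 55.85 = 81.20 g.
Volume = m/ρ = 81.20 / 7.87 = 10.32 cm³.
Thickness = V/A = 10.32 / 467 = 0.0221 cm = 221 μm.

221 μm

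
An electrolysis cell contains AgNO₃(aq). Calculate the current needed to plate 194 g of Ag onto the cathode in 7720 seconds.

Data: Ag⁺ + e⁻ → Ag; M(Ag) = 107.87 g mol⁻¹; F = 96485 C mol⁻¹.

22.5 A

n(Ag) = 194 / 107.87 = 1.798 mol.
n(e⁻) = 1 × 1.798 = 1.798 mol.
Q = n(e⁻)·F = 1.798 × 96485 = 173500 C.
I = Q/t = 173500 / 7720.0 s = 22.5 A.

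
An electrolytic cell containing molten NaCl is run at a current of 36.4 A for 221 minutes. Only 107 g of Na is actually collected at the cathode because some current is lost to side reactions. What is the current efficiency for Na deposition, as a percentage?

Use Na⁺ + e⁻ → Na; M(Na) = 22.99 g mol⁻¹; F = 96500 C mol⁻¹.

93.1 %

Q = I·t = 36.40 × 13260 = 482700 C; n(e⁻) = 482700/96500 = 5.002 mol.
Theoretical n(Na) = n(e⁻)/1 = 5.002 mol, i.e. m_theo = 5.002 × 22.99 = 115.0 g.
Efficiency = m_actual / m_theo = 107 / 115.0 = 93.1 %.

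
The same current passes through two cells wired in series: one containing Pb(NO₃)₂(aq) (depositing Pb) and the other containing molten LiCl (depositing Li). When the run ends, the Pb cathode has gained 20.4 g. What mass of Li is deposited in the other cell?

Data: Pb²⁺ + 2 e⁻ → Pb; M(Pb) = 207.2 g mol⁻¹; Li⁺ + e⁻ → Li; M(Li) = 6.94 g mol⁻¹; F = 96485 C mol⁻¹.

n(Pb) = 20.4 / 207.2 = 0.09846 mol.
Since Pb²⁺ + 2 e⁻ → Pb, n(e⁻) passed = 2 × 0.09846 = 0.1969 mol.
Cells in series carry the same charge, so the same 0.1969 mol of electrons passes through cell 2.
Li⁺ + e⁻ → Li, so n(Li) = 0.1969 / 1 = 0.1969 mol.
m(Li) = 0.1969 × 6.94 = 1.37 g.

1.37 g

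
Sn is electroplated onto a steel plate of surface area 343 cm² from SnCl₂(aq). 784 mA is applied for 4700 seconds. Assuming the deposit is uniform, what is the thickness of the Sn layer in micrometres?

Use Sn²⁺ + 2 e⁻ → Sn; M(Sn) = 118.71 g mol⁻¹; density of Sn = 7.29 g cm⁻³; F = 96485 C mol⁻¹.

9.07 μm

Q = I·t = 0.7840 × 4700.0 = 3685 C; n(e⁻) = 0.03819 mol.
n(Sn) = n(e⁻)/2 = 0.01910 mol, so m = 0.01910 × 118.71 = 2.267 g.
Volume = m/ρ = 2.267 / 7.29 = 0.3109 cm³.
Thickness = V/A = 0.3109 / 343 = 9.07 × 10⁻⁴ cm = 9.07 μm.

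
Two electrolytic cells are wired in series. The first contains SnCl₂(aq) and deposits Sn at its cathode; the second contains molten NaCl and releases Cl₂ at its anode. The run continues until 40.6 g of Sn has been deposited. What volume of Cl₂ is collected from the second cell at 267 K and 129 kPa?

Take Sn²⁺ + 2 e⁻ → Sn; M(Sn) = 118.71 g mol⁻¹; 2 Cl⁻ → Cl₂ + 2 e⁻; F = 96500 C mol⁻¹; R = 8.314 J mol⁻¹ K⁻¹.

n(Sn) = 40.6 / 118.71 = 0.3420 mol, so n(e⁻) = 2 × 0.3420 = 0.6840 mol.
The cells are in series, so the same 0.6840 mol of electrons passes through the second cell.
2 Cl⁻ → Cl₂ + 2 e⁻ — 2 mol e⁻ per mol Cl₂, so n(Cl₂) = 0.6840/2 = 0.3420 mol.
V = nRT/P = (0.3420 × 8.314 × 267) / (129 × 10³) = 0.00589 m³ = 5.89 L.

5.89 L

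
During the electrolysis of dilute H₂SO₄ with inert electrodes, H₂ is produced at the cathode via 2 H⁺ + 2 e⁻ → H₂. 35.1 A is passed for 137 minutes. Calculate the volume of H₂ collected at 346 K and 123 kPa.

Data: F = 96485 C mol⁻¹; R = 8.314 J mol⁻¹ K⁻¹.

35.0 L

Q = I·t = 35.10 A × 8220.0 s = 288500 C.
n(e⁻) = Q/F = 288500 / 96485 = 2.990 mol.
2 electrons are transferred per H₂ molecule, so n(H₂) = 2.990 / 2 = 1.495 mol.
V = nRT/P = (1.495 × 8.314 × 346) / (123 × 10³ Pa) = 0.0350 m³ = 35.0 L.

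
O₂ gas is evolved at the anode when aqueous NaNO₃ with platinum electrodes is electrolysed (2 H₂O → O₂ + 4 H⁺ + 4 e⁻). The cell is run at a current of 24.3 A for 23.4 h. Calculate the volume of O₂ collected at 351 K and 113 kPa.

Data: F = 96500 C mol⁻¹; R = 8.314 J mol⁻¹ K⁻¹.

Q = I·t = 24.30 A × 84240 s = 2047000 C.
n(e⁻) = Q/F = 2047000 / 96500 = 21.21 mol.
4 electrons are transferred per O₂ molecule, so n(O₂) = 21.21 / 4 = 5.303 mol.
V = nRT/P = (5.303 × 8.314 × 351) / (113 × 10³ Pa) = 0.137 m³ = 137 L.

137 L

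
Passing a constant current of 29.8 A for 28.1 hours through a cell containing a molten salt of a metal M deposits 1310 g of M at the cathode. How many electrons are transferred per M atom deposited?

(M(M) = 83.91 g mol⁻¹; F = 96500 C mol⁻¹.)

2

Q = I·t = 29.80 A × 101160 s = 3015000 C, so n(e⁻) = 3015000/96500 = 31.24 mol.
n(M) deposited = 1310 / 83.91 = 15.61 mol.
Electrons per atom = n(e⁻)/n(M) = 31.24 / 15.61 = 2.00 ≈ 2, so the ion is M²⁺.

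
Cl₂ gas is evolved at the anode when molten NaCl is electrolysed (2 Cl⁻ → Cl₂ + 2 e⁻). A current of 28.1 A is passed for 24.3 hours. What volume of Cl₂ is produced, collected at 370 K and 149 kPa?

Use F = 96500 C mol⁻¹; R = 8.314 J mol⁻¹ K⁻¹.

Q = I·t = 28.10 A × 87480 s = 2458000 C.
n(e⁻) = Q/F = 2458000 / 96500 = 25.47 mol.
2 electrons are transferred per Cl₂ molecule, so n(Cl₂) = 25.47 / 2 = 12.74 mol.
V = nRT/P = (12.74 × 8.314 × 370) / (149 × 10³ Pa) = 0.263 m³ = 263 L.

263 L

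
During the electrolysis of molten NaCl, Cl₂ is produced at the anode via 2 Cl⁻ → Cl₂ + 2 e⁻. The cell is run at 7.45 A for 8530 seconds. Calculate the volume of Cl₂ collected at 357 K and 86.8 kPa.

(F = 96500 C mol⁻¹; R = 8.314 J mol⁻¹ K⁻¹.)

Q = I·t = 7.450 A × 8530.0 s = 63550 C.
n(e⁻) = Q/F = 63550 / 96500 = 0.6585 mol.
2 electrons are transferred per Cl₂ molecule, so n(Cl₂) = 0.6585 / 2 = 0.3293 mol.
V = nRT/P = (0.3293 × 8.314 × 357) / (86.8 × 10³ Pa) = 0.0113 m³ = 11.3 L.

11.3 L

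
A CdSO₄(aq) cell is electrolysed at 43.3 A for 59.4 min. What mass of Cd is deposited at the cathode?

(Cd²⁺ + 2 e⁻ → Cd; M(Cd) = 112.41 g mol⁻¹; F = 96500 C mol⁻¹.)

Q = I·t = 43.30 A × 3564.0 s = 154300 C.
n(e⁻) = Q/F = 154300 / 96500 = 1.599 mol.
Cd²⁺ + 2 e⁻ → Cd, so n(Cd) = n(e⁻)/2 = 0.7996 mol.
m = n·M = 0.7996 × 112.41 = 89.9 g.

89.9 g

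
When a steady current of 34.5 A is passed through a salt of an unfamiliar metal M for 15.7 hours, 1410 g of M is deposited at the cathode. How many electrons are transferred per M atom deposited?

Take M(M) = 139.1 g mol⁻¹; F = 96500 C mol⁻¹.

2

Q = I·t = 34.50 A × 56520 s = 1950000 C, so n(e⁻) = 1950000/96500 = 20.21 mol.
n(M) deposited = 1410 / 139.1 = 10.14 mol.
Electrons per atom = n(e⁻)/n(M) = 20.21 / 10.14 = 1.99 ≈ 2, so the ion is M²⁺.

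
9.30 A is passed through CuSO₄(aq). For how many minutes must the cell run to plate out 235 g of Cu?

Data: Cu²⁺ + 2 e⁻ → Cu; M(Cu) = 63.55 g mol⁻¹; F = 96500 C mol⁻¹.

1280 min

n(Cu) = m/M = 235 / 63.55 = 3.698 mol.
Each Cu atom requires 2 electrons, so n(e⁻) = 2 × 3.698 = 7.396 mol.
Q = n(e⁻)·F = 7.396 × 96500 = 713700 C.
t = Q/I = 713700 / 9.300 A = 76740 s = 1280 min.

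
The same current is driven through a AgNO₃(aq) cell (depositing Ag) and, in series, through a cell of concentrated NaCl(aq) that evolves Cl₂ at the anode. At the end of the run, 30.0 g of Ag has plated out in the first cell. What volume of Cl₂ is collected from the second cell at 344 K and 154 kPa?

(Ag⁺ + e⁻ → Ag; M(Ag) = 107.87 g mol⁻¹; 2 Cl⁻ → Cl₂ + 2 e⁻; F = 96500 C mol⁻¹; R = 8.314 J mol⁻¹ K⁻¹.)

n(Ag) = 30.0 / 107.87 = 0.2781 mol, so n(e⁻) = 1 × 0.2781 = 0.2781 mol.
The cells are in series, so the same 0.2781 mol of electrons passes through the second cell.
2 Cl⁻ → Cl₂ + 2 e⁻ — 2 mol e⁻ per mol Cl₂, so n(Cl₂) = 0.2781/2 = 0.1391 mol.
V = nRT/P = (0.1391 × 8.314 × 344) / (154 × 10³) = 0.00258 m³ = 2.58 L.

2.58 L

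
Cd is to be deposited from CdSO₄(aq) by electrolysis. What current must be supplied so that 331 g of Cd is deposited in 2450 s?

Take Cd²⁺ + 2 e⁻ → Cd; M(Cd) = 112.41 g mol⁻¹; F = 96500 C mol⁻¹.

n(Cd) = 331 / 112.41 = 2.945 mol.
n(e⁻) = 2 × 2.945 = 5.889 mol.
Q = n(e⁻)·F = 5.889 × 96500 = 568300 C.
I = Q/t = 568300 / 2450.0 s = 232 A.

232 A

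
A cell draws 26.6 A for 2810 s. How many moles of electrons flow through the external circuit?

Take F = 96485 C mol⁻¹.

0.775 mol

Q = I·t = 26.60 A × 2810.0 s = 74750 C.
n(e⁻) = Q/F = 74750 / 96485 = 0.775 mol.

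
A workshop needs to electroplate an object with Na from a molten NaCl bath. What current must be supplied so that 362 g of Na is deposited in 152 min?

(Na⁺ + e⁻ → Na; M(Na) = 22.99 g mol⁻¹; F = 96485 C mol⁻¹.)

167 A

n(Na) = 362 / 22.99 = 15.75 mol.
n(e⁻) = 1 × 15.75 = 15.75 mol.
Q = n(e⁻)·F = 15.75 × 96485 = 1519000 C.
I = Q/t = 1519000 / 9120.0 s = 167 A.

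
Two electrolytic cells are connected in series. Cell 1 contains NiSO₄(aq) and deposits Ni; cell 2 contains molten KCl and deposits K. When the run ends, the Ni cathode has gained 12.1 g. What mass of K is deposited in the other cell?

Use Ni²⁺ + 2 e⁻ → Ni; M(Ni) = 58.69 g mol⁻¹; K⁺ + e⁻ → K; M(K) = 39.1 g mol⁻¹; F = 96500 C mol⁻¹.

16.1 g

n(Ni) = 12.1 / 58.69 = 0.2062 mol.
Since Ni²⁺ + 2 e⁻ → Ni, n(e⁻) passed = 2 × 0.2062 = 0.4123 mol.
Cells in series carry the same charge, so the same 0.4123 mol of electrons passes through cell 2.
K⁺ + e⁻ → K, so n(K) = 0.4123 / 1 = 0.4123 mol.
m(K) = 0.4123 × 39.1 = 16.1 g.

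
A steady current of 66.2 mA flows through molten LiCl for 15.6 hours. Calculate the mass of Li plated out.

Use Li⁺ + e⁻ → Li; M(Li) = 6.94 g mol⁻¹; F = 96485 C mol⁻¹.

0.267 g

Q = I·t = 0.06620 A × 56160 s = 3718 C.
n(e⁻) = Q/F = 3718 / 96485 = 0.03853 mol.
Li⁺ + e⁻ → Li, so n(Li) = n(e⁻)/1 = 0.03853 mol.
m = n·M = 0.03853 × 6.94 = 0.267 g.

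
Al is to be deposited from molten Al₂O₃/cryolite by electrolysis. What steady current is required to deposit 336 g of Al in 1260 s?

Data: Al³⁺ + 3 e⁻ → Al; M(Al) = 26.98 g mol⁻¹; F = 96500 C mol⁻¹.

n(Al) = 336 / 26.98 = 12.45 mol.
n(e⁻) = 3 × 12.45 = 37.36 mol.
Q = n(e⁻)·F = 37.36 × 96500 = 3605000 C.
I = Q/t = 3605000 / 1260.0 s = 2860 A.

2860 A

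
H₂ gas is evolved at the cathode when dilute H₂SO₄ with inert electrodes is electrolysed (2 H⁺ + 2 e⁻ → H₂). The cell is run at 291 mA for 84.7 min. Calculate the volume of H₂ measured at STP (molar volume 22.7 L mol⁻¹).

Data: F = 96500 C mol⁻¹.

Q = I·t = 0.2910 A × 5082.0 s = 1479 C.
n(e⁻) = Q/F = 1479 / 96500 = 0.01532 mol.
2 electrons are transferred per H₂ molecule, so n(H₂) = 0.01532 / 2 = 0.007662 mol.
V = n × V_m = 0.007662 × 22.7 = 0.174 L.

0.174 L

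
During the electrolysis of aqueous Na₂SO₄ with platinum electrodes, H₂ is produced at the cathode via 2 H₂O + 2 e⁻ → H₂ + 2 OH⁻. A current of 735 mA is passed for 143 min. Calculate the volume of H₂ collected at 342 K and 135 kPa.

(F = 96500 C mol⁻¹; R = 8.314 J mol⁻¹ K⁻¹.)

0.688 L

Q = I·t = 0.7350 A × 8580.0 s = 6306 C.
n(e⁻) = Q/F = 6306 / 96500 = 0.06535 mol.
2 electrons are transferred per H₂ molecule, so n(H₂) = 0.06535 / 2 = 0.03268 mol.
V = nRT/P = (0.03268 × 8.314 × 342) / (135 × 10³ Pa) = 6.88 × 10⁻⁴ m³ = 0.688 L.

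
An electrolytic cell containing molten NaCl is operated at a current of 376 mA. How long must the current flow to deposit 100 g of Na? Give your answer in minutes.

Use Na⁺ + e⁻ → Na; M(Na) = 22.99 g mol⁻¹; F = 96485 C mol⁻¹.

18600 min

n(Na) = m/M = 100 / 22.99 = 4.350 mol.
Each Na atom requires 1 electron, so n(e⁻) = 1 × 4.350 = 4.350 mol.
Q = n(e⁻)·F = 4.350 × 96485 = 419700 C.
t = Q/I = 419700 / 0.3760 A = 1116000 s = 18600 min.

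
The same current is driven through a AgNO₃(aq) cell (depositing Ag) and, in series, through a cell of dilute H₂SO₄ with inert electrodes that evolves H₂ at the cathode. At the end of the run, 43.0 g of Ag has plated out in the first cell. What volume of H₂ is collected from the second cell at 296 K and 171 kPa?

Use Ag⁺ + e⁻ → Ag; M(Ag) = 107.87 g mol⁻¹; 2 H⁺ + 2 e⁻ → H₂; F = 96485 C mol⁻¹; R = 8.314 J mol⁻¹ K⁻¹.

n(Ag) = 43.0 / 107.87 = 0.3986 mol, so n(e⁻) = 1 × 0.3986 = 0.3986 mol.
The cells are in series, so the same 0.3986 mol of electrons passes through the second cell.
2 H⁺ + 2 e⁻ → H₂ — 2 mol e⁻ per mol H₂, so n(H₂) = 0.3986/2 = 0.1993 mol.
V = nRT/P = (0.1993 × 8.314 × 296) / (171 × 10³) = 0.00287 m³ = 2.87 L.

2.87 L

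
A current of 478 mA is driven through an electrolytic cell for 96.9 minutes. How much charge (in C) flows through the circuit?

Q = I·t = 0.4780 A × 5814.0 s = 2780 C.

2780 C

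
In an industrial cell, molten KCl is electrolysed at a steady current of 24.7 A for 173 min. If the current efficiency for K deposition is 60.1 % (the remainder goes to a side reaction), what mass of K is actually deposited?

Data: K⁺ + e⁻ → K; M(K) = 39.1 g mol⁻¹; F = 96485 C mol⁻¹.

62.4 g

Q = I·t = 24.70 × 10380 = 256400 C.
n(e⁻) = 256400/96485 = 2.657 mol; theoretically n(K) = 2.657/1 = 2.657 mol, m_theo = 103.9 g.
At 60.1 % efficiency, m_actual = 0.601 × 103.9 = 62.4 g.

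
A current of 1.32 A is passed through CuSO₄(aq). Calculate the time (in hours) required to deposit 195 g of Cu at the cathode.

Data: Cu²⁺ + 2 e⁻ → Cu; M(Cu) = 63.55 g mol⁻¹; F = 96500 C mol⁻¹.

n(Cu) = m/M = 195 / 63.55 = 3.068 mol.
Each Cu atom requires 2 electrons, so n(e⁻) = 2 × 3.068 = 6.137 mol.
Q = n(e⁻)·F = 6.137 × 96500 = 592200 C.
t = Q/I = 592200 / 1.320 A = 448600 s = 125 h.

125 h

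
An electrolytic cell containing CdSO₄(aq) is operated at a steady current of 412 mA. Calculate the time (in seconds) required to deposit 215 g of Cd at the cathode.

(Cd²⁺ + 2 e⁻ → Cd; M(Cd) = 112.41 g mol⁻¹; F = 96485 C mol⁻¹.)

n(Cd) = m/M = 215 / 112.41 = 1.913 mol.
Each Cd atom requires 2 electrons, so n(e⁻) = 2 × 1.913 = 3.825 mol.
Q = n(e⁻)·F = 3.825 × 96485 = 369100 C.
t = Q/I = 369100 / 0.4120 A = 895800 s.

8.96 × 10⁵ s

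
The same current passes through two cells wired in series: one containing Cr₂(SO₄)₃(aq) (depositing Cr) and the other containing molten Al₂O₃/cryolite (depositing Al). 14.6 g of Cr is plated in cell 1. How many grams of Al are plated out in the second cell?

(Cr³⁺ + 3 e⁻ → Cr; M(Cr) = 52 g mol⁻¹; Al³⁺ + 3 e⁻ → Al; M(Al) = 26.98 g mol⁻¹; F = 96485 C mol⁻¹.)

7.58 g

n(Cr) = 14.6 / 52 = 0.2808 mol.
Since Cr³⁺ + 3 e⁻ → Cr, n(e⁻) passed = 3 × 0.2808 = 0.8423 mol.
Cells in series carry the same charge, so the same 0.8423 mol of electrons passes through cell 2.
Al³⁺ + 3 e⁻ → Al, so n(Al) = 0.8423 / 3 = 0.2808 mol.
m(Al) = 0.2808 × 26.98 = 7.58 g.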